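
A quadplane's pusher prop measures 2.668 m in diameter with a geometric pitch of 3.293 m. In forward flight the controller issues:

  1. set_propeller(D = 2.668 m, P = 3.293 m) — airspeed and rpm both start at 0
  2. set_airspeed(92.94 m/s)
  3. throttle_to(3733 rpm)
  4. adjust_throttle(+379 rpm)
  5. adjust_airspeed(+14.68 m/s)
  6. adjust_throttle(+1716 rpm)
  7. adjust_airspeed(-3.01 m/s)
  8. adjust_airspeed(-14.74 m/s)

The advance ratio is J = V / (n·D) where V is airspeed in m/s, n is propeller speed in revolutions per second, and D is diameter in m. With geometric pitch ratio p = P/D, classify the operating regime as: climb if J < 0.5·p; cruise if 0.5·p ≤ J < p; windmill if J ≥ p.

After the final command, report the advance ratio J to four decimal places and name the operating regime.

J = 0.3468, regime = climb

set_propeller: D = 2.668 m, P = 3.293 m (p = P/D = 1.234258); state ← (V=0, rpm=0)
set_airspeed(92.94): V ← 92.94 m/s
throttle_to(3733): rpm ← 3733
adjust_throttle(+379): rpm ← 3733 +379 = 4112
adjust_airspeed(+14.68): V ← 92.94 +14.68 = 107.62 m/s
adjust_throttle(+1716): rpm ← 4112 +1716 = 5828
adjust_airspeed(-3.01): V ← 107.62 -3.01 = 104.61 m/s
adjust_airspeed(-14.74): V ← 104.61 -14.74 = 89.87 m/s
final state: V = 89.87 m/s, rpm = 5828 → n = rpm/60 = 97.133333 rev/s
J = V / (n·D) = 89.87 / (97.133333 × 2.668) = 0.346785
regime bands: climb J<0.6171 | cruise [0.6171, 1.2343) | windmill J≥1.2343
J = 0.3468 → climb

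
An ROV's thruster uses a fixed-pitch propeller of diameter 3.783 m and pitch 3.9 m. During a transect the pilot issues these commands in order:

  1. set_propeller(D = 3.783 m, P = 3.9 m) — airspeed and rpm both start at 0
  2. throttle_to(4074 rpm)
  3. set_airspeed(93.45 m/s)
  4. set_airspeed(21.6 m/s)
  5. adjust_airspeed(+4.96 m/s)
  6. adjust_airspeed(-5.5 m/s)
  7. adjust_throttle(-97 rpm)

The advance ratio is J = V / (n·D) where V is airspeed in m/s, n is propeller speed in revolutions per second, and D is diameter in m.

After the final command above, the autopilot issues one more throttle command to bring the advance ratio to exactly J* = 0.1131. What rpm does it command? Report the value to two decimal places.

set_propeller: D = 3.783 m, P = 3.9 m (p = P/D = 1.030928); state ← (V=0, rpm=0)
throttle_to(4074): rpm ← 4074
set_airspeed(93.45): V ← 93.45 m/s
set_airspeed(21.6): V ← 21.6 m/s
adjust_airspeed(+4.96): V ← 21.6 +4.96 = 26.56 m/s
adjust_airspeed(-5.5): V ← 26.56 -5.5 = 21.06 m/s
adjust_throttle(-97): rpm ← 4074 -97 = 3977
final state: V = 21.06 m/s, rpm = 3977 → n = rpm/60 = 66.283333 rev/s
target J* = 0.1131; solve J* = V/(n·D) for n: n = V/(J*·D) = 21.06/(0.1131 × 3.783) = 49.222019 rev/s
rpm = 60·n = 2953.321119

rpm = 2953.32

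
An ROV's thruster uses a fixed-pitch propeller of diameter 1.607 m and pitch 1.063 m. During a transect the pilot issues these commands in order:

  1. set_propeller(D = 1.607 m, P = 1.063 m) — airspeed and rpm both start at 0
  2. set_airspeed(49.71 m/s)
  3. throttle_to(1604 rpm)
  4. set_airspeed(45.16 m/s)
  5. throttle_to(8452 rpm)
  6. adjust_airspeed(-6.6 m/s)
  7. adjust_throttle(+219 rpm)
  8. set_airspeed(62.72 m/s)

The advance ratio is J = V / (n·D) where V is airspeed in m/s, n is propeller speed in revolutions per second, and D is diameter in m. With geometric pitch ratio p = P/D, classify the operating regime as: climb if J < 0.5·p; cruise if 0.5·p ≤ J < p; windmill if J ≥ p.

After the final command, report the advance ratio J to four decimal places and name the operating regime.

J = 0.2701, regime = climb

set_propeller: D = 1.607 m, P = 1.063 m (p = P/D = 0.661481); state ← (V=0, rpm=0)
set_airspeed(49.71): V ← 49.71 m/s
throttle_to(1604): rpm ← 1604
set_airspeed(45.16): V ← 45.16 m/s
throttle_to(8452): rpm ← 8452
adjust_airspeed(-6.6): V ← 45.16 -6.6 = 38.56 m/s
adjust_throttle(+219): rpm ← 8452 +219 = 8671
set_airspeed(62.72): V ← 62.72 m/s
final state: V = 62.72 m/s, rpm = 8671 → n = rpm/60 = 144.516667 rev/s
J = V / (n·D) = 62.72 / (144.516667 × 1.607) = 0.270067
regime bands: climb J<0.3307 | cruise [0.3307, 0.6615) | windmill J≥0.6615
J = 0.2701 → climb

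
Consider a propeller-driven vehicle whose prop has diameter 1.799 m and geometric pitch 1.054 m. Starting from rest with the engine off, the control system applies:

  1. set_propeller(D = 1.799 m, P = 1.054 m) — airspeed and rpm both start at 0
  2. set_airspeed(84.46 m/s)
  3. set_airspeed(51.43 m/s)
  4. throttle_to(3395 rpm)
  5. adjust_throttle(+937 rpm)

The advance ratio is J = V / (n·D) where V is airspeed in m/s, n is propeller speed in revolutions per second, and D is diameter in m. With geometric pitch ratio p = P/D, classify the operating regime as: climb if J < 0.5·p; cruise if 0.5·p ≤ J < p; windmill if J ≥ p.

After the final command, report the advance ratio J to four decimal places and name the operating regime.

J = 0.3960, regime = cruise

set_propeller: D = 1.799 m, P = 1.054 m (p = P/D = 0.585881); state ← (V=0, rpm=0)
set_airspeed(84.46): V ← 84.46 m/s
set_airspeed(51.43): V ← 51.43 m/s
throttle_to(3395): rpm ← 3395
adjust_throttle(+937): rpm ← 3395 +937 = 4332
final state: V = 51.43 m/s, rpm = 4332 → n = rpm/60 = 72.200000 rev/s
J = V / (n·D) = 51.43 / (72.200000 × 1.799) = 0.395957
regime bands: climb J<0.2929 | cruise [0.2929, 0.5859) | windmill J≥0.5859
J = 0.3960 → cruise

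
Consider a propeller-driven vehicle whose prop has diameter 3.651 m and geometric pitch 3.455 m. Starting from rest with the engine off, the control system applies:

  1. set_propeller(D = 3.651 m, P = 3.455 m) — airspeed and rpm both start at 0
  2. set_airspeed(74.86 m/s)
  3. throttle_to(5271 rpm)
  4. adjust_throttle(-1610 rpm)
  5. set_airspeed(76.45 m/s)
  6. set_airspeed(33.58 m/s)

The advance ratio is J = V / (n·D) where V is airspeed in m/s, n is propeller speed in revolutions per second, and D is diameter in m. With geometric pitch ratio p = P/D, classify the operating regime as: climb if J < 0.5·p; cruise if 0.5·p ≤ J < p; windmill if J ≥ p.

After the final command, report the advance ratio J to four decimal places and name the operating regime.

J = 0.1507, regime = climb

set_propeller: D = 3.651 m, P = 3.455 m (p = P/D = 0.946316); state ← (V=0, rpm=0)
set_airspeed(74.86): V ← 74.86 m/s
throttle_to(5271): rpm ← 5271
adjust_throttle(-1610): rpm ← 5271 -1610 = 3661
set_airspeed(76.45): V ← 76.45 m/s
set_airspeed(33.58): V ← 33.58 m/s
final state: V = 33.58 m/s, rpm = 3661 → n = rpm/60 = 61.016667 rev/s
J = V / (n·D) = 33.58 / (61.016667 × 3.651) = 0.150737
regime bands: climb J<0.4732 | cruise [0.4732, 0.9463) | windmill J≥0.9463
J = 0.1507 → climb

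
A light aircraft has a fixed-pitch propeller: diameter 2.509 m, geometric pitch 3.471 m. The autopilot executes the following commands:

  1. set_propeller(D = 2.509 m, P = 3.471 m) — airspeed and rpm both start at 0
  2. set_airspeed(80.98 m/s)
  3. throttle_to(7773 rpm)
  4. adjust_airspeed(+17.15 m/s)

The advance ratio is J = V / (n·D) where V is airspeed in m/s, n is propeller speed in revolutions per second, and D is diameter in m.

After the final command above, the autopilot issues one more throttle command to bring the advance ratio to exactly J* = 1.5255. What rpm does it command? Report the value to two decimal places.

set_propeller: D = 2.509 m, P = 3.471 m (p = P/D = 1.383420); state ← (V=0, rpm=0)
set_airspeed(80.98): V ← 80.98 m/s
throttle_to(7773): rpm ← 7773
adjust_airspeed(+17.15): V ← 80.98 +17.15 = 98.13 m/s
final state: V = 98.13 m/s, rpm = 7773 → n = rpm/60 = 129.550000 rev/s
target J* = 1.5255; solve J* = V/(n·D) for n: n = V/(J*·D) = 98.13/(1.5255 × 2.509) = 25.638282 rev/s
rpm = 60·n = 1538.296939

rpm = 1538.30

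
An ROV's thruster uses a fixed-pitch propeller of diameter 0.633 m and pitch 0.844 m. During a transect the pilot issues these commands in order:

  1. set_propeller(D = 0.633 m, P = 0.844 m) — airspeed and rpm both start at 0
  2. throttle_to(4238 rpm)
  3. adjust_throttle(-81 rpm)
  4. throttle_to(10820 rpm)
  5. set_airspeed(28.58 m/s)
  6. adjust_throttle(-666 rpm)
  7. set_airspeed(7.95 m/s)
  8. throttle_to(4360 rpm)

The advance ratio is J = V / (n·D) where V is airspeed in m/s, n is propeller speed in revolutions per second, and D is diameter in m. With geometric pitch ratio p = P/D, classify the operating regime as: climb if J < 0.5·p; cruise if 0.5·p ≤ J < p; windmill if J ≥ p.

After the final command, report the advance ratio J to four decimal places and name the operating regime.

set_propeller: D = 0.633 m, P = 0.844 m (p = P/D = 1.333333); state ← (V=0, rpm=0)
throttle_to(4238): rpm ← 4238
adjust_throttle(-81): rpm ← 4238 -81 = 4157
throttle_to(10820): rpm ← 10820
set_airspeed(28.58): V ← 28.58 m/s
adjust_throttle(-666): rpm ← 10820 -666 = 10154
set_airspeed(7.95): V ← 7.95 m/s
throttle_to(4360): rpm ← 4360
final state: V = 7.95 m/s, rpm = 4360 → n = rpm/60 = 72.666667 rev/s
J = V / (n·D) = 7.95 / (72.666667 × 0.633) = 0.172834
regime bands: climb J<0.6667 | cruise [0.6667, 1.3333) | windmill J≥1.3333
J = 0.1728 → climb

J = 0.1728, regime = climb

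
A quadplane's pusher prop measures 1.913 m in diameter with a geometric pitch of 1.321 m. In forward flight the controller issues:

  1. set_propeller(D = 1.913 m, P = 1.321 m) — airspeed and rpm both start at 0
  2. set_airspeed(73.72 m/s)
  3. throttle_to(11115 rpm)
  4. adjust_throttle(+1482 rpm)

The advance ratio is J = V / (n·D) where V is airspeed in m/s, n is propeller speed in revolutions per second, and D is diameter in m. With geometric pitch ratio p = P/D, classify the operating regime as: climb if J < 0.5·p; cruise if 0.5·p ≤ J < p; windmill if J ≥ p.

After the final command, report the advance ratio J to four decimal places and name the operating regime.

J = 0.1836, regime = climb

set_propeller: D = 1.913 m, P = 1.321 m (p = P/D = 0.690538); state ← (V=0, rpm=0)
set_airspeed(73.72): V ← 73.72 m/s
throttle_to(11115): rpm ← 11115
adjust_throttle(+1482): rpm ← 11115 +1482 = 12597
final state: V = 73.72 m/s, rpm = 12597 → n = rpm/60 = 209.950000 rev/s
J = V / (n·D) = 73.72 / (209.950000 × 1.913) = 0.183550
regime bands: climb J<0.3453 | cruise [0.3453, 0.6905) | windmill J≥0.6905
J = 0.1836 → climb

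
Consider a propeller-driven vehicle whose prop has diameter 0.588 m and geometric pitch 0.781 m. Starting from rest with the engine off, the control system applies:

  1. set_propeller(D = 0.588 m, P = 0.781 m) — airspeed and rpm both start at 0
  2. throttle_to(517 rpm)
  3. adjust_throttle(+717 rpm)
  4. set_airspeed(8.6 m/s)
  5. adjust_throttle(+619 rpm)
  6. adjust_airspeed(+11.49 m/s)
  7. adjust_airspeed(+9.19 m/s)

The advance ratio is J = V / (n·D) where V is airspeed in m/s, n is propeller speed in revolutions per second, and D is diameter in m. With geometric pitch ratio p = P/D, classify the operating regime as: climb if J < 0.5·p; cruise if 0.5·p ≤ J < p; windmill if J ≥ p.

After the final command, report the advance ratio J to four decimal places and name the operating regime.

set_propeller: D = 0.588 m, P = 0.781 m (p = P/D = 1.328231); state ← (V=0, rpm=0)
throttle_to(517): rpm ← 517
adjust_throttle(+717): rpm ← 517 +717 = 1234
set_airspeed(8.6): V ← 8.6 m/s
adjust_throttle(+619): rpm ← 1234 +619 = 1853
adjust_airspeed(+11.49): V ← 8.6 +11.49 = 20.09 m/s
adjust_airspeed(+9.19): V ← 20.09 +9.19 = 29.28 m/s
final state: V = 29.28 m/s, rpm = 1853 → n = rpm/60 = 30.883333 rev/s
J = V / (n·D) = 29.28 / (30.883333 × 0.588) = 1.612388
regime bands: climb J<0.6641 | cruise [0.6641, 1.3282) | windmill J≥1.3282
J = 1.6124 → windmill

J = 1.6124, regime = windmill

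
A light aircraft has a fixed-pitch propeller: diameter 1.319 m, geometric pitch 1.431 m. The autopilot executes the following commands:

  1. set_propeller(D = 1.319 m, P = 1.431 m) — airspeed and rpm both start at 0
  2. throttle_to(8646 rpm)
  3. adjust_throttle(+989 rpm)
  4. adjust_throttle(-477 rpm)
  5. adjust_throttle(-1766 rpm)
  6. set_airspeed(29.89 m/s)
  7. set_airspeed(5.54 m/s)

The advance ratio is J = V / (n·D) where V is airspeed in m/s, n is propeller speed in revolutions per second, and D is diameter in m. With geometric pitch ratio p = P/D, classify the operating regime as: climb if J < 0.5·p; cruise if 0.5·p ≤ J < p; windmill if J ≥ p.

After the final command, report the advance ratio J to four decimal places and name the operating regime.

set_propeller: D = 1.319 m, P = 1.431 m (p = P/D = 1.084913); state ← (V=0, rpm=0)
throttle_to(8646): rpm ← 8646
adjust_throttle(+989): rpm ← 8646 +989 = 9635
adjust_throttle(-477): rpm ← 9635 -477 = 9158
adjust_throttle(-1766): rpm ← 9158 -1766 = 7392
set_airspeed(29.89): V ← 29.89 m/s
set_airspeed(5.54): V ← 5.54 m/s
final state: V = 5.54 m/s, rpm = 7392 → n = rpm/60 = 123.200000 rev/s
J = V / (n·D) = 5.54 / (123.200000 × 1.319) = 0.034092
regime bands: climb J<0.5425 | cruise [0.5425, 1.0849) | windmill J≥1.0849
J = 0.0341 → climb

J = 0.0341, regime = climb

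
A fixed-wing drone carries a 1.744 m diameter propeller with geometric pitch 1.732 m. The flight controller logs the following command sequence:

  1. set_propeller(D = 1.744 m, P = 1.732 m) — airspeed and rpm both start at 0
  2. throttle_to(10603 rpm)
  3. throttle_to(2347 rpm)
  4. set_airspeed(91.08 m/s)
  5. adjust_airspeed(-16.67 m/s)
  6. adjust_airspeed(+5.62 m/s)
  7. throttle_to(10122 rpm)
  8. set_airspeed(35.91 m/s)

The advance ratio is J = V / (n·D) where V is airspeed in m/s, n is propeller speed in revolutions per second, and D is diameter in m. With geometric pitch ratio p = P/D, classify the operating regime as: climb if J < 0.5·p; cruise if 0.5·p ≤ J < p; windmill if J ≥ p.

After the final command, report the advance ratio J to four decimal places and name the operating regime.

J = 0.1221, regime = climb

set_propeller: D = 1.744 m, P = 1.732 m (p = P/D = 0.993119); state ← (V=0, rpm=0)
throttle_to(10603): rpm ← 10603
throttle_to(2347): rpm ← 2347
set_airspeed(91.08): V ← 91.08 m/s
adjust_airspeed(-16.67): V ← 91.08 -16.67 = 74.41 m/s
adjust_airspeed(+5.62): V ← 74.41 +5.62 = 80.03 m/s
throttle_to(10122): rpm ← 10122
set_airspeed(35.91): V ← 35.91 m/s
final state: V = 35.91 m/s, rpm = 10122 → n = rpm/60 = 168.700000 rev/s
J = V / (n·D) = 35.91 / (168.700000 × 1.744) = 0.122055
regime bands: climb J<0.4966 | cruise [0.4966, 0.9931) | windmill J≥0.9931
J = 0.1221 → climb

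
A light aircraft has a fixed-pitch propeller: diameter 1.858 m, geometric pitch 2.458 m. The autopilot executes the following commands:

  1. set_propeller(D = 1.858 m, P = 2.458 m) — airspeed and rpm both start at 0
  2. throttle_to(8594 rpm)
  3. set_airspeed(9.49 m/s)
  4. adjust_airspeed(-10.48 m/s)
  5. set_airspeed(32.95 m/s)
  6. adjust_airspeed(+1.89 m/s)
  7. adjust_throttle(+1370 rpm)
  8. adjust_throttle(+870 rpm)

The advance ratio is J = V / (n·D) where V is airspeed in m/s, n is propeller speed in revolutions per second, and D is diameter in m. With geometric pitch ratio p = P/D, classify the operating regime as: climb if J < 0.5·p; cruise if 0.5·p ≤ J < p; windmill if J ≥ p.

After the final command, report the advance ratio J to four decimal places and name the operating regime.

set_propeller: D = 1.858 m, P = 2.458 m (p = P/D = 1.322928); state ← (V=0, rpm=0)
throttle_to(8594): rpm ← 8594
set_airspeed(9.49): V ← 9.49 m/s
adjust_airspeed(-10.48): V ← 9.49 -10.48 = -0.99 m/s
set_airspeed(32.95): V ← 32.95 m/s
adjust_airspeed(+1.89): V ← 32.95 +1.89 = 34.84 m/s
adjust_throttle(+1370): rpm ← 8594 +1370 = 9964
adjust_throttle(+870): rpm ← 9964 +870 = 10834
final state: V = 34.84 m/s, rpm = 10834 → n = rpm/60 = 180.566667 rev/s
J = V / (n·D) = 34.84 / (180.566667 × 1.858) = 0.103847
regime bands: climb J<0.6615 | cruise [0.6615, 1.3229) | windmill J≥1.3229
J = 0.1038 → climb

J = 0.1038, regime = climb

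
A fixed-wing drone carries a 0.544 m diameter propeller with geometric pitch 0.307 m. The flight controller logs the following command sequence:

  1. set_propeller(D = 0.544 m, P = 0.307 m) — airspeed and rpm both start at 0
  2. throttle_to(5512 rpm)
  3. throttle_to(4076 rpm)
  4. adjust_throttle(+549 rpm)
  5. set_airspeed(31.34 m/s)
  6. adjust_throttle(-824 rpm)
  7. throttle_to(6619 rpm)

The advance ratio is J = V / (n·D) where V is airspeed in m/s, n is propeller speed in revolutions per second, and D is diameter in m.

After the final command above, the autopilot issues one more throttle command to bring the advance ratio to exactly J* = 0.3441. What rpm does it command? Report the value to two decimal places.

set_propeller: D = 0.544 m, P = 0.307 m (p = P/D = 0.564338); state ← (V=0, rpm=0)
throttle_to(5512): rpm ← 5512
throttle_to(4076): rpm ← 4076
adjust_throttle(+549): rpm ← 4076 +549 = 4625
set_airspeed(31.34): V ← 31.34 m/s
adjust_throttle(-824): rpm ← 4625 -824 = 3801
throttle_to(6619): rpm ← 6619
final state: V = 31.34 m/s, rpm = 6619 → n = rpm/60 = 110.316667 rev/s
target J* = 0.3441; solve J* = V/(n·D) for n: n = V/(J*·D) = 31.34/(0.3441 × 0.544) = 167.423116 rev/s
rpm = 60·n = 10045.386943

rpm = 10045.39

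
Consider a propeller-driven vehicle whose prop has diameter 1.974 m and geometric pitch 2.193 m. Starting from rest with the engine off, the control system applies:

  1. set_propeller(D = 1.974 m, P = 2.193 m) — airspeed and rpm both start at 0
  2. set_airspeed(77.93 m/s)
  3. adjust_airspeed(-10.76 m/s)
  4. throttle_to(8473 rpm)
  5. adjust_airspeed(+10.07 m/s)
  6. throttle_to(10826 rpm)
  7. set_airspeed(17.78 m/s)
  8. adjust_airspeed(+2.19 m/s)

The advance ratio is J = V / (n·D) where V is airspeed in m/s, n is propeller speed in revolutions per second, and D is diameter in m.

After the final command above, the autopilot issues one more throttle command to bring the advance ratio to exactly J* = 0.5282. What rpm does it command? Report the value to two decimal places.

set_propeller: D = 1.974 m, P = 2.193 m (p = P/D = 1.110942); state ← (V=0, rpm=0)
set_airspeed(77.93): V ← 77.93 m/s
adjust_airspeed(-10.76): V ← 77.93 -10.76 = 67.17 m/s
throttle_to(8473): rpm ← 8473
adjust_airspeed(+10.07): V ← 67.17 +10.07 = 77.24 m/s
throttle_to(10826): rpm ← 10826
set_airspeed(17.78): V ← 17.78 m/s
adjust_airspeed(+2.19): V ← 17.78 +2.19 = 19.97 m/s
final state: V = 19.97 m/s, rpm = 10826 → n = rpm/60 = 180.433333 rev/s
target J* = 0.5282; solve J* = V/(n·D) for n: n = V/(J*·D) = 19.97/(0.5282 × 1.974) = 19.152811 rev/s
rpm = 60·n = 1149.168651

rpm = 1149.17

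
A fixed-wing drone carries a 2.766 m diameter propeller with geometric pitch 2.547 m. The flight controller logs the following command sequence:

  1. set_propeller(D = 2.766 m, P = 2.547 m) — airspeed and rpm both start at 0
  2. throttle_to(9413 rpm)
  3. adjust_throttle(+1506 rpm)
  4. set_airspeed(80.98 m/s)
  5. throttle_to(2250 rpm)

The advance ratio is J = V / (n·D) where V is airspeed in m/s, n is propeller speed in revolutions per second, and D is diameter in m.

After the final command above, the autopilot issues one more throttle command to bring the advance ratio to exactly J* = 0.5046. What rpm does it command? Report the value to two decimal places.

set_propeller: D = 2.766 m, P = 2.547 m (p = P/D = 0.920824); state ← (V=0, rpm=0)
throttle_to(9413): rpm ← 9413
adjust_throttle(+1506): rpm ← 9413 +1506 = 10919
set_airspeed(80.98): V ← 80.98 m/s
throttle_to(2250): rpm ← 2250
final state: V = 80.98 m/s, rpm = 2250 → n = rpm/60 = 37.500000 rev/s
target J* = 0.5046; solve J* = V/(n·D) for n: n = V/(J*·D) = 80.98/(0.5046 × 2.766) = 58.020084 rev/s
rpm = 60·n = 3481.205018

rpm = 3481.21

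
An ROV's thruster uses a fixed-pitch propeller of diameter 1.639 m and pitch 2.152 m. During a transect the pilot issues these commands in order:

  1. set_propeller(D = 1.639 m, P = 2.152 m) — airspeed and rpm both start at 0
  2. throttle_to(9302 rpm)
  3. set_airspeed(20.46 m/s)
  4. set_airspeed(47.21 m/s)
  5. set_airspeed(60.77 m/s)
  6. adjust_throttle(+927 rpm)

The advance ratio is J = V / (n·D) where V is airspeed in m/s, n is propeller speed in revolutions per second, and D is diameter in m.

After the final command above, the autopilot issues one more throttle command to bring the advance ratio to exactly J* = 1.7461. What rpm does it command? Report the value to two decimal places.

rpm = 1274.07

set_propeller: D = 1.639 m, P = 2.152 m (p = P/D = 1.312996); state ← (V=0, rpm=0)
throttle_to(9302): rpm ← 9302
set_airspeed(20.46): V ← 20.46 m/s
set_airspeed(47.21): V ← 47.21 m/s
set_airspeed(60.77): V ← 60.77 m/s
adjust_throttle(+927): rpm ← 9302 +927 = 10229
final state: V = 60.77 m/s, rpm = 10229 → n = rpm/60 = 170.483333 rev/s
target J* = 1.7461; solve J* = V/(n·D) for n: n = V/(J*·D) = 60.77/(1.7461 × 1.639) = 21.234458 rev/s
rpm = 60·n = 1274.067451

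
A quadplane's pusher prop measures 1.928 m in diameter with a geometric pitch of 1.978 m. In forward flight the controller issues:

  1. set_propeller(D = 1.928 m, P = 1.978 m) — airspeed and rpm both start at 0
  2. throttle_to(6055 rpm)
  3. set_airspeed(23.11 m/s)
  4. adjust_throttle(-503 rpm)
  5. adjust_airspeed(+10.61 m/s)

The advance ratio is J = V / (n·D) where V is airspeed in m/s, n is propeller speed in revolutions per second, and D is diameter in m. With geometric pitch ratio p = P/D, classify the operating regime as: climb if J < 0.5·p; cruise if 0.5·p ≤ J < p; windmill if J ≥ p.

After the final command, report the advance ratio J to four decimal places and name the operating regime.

set_propeller: D = 1.928 m, P = 1.978 m (p = P/D = 1.025934); state ← (V=0, rpm=0)
throttle_to(6055): rpm ← 6055
set_airspeed(23.11): V ← 23.11 m/s
adjust_throttle(-503): rpm ← 6055 -503 = 5552
adjust_airspeed(+10.61): V ← 23.11 +10.61 = 33.72 m/s
final state: V = 33.72 m/s, rpm = 5552 → n = rpm/60 = 92.533333 rev/s
J = V / (n·D) = 33.72 / (92.533333 × 1.928) = 0.189009
regime bands: climb J<0.5130 | cruise [0.5130, 1.0259) | windmill J≥1.0259
J = 0.1890 → climb

J = 0.1890, regime = climb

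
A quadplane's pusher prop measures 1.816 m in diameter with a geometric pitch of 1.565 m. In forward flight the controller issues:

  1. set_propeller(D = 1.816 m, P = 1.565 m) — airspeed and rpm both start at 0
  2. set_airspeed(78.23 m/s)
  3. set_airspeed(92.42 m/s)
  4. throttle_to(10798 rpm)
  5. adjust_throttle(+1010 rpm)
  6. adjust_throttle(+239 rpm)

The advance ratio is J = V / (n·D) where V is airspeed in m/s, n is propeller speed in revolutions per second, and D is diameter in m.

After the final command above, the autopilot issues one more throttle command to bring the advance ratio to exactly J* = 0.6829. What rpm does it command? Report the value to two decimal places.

set_propeller: D = 1.816 m, P = 1.565 m (p = P/D = 0.861784); state ← (V=0, rpm=0)
set_airspeed(78.23): V ← 78.23 m/s
set_airspeed(92.42): V ← 92.42 m/s
throttle_to(10798): rpm ← 10798
adjust_throttle(+1010): rpm ← 10798 +1010 = 11808
adjust_throttle(+239): rpm ← 11808 +239 = 12047
final state: V = 92.42 m/s, rpm = 12047 → n = rpm/60 = 200.783333 rev/s
target J* = 0.6829; solve J* = V/(n·D) for n: n = V/(J*·D) = 92.42/(0.6829 × 1.816) = 74.523459 rev/s
rpm = 60·n = 4471.407569

rpm = 4471.41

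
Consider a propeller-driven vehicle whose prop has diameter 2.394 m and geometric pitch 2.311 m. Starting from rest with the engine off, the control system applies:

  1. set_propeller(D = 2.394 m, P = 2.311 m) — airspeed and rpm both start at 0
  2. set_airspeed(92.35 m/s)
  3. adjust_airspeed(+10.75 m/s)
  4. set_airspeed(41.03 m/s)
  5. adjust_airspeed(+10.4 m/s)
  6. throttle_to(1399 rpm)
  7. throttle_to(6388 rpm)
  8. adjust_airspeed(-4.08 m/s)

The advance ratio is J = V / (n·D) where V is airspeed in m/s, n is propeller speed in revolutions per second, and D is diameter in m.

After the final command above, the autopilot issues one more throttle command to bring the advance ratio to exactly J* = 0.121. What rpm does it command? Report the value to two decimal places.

rpm = 9807.58

set_propeller: D = 2.394 m, P = 2.311 m (p = P/D = 0.965330); state ← (V=0, rpm=0)
set_airspeed(92.35): V ← 92.35 m/s
adjust_airspeed(+10.75): V ← 92.35 +10.75 = 103.1 m/s
set_airspeed(41.03): V ← 41.03 m/s
adjust_airspeed(+10.4): V ← 41.03 +10.4 = 51.43 m/s
throttle_to(1399): rpm ← 1399
throttle_to(6388): rpm ← 6388
adjust_airspeed(-4.08): V ← 51.43 -4.08 = 47.35 m/s
final state: V = 47.35 m/s, rpm = 6388 → n = rpm/60 = 106.466667 rev/s
target J* = 0.121; solve J* = V/(n·D) for n: n = V/(J*·D) = 47.35/(0.121 × 2.394) = 163.459613 rev/s
rpm = 60·n = 9807.576793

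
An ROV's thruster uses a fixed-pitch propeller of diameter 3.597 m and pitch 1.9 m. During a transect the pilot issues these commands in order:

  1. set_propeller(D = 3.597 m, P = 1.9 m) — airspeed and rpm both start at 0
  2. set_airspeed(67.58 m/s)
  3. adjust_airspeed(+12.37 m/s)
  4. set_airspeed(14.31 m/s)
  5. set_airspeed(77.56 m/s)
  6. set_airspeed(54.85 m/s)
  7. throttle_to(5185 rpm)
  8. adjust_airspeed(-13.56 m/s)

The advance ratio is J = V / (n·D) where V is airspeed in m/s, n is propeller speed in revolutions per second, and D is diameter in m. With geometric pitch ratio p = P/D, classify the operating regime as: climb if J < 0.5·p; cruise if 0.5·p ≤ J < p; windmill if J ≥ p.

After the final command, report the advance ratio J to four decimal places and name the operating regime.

set_propeller: D = 3.597 m, P = 1.9 m (p = P/D = 0.528218); state ← (V=0, rpm=0)
set_airspeed(67.58): V ← 67.58 m/s
adjust_airspeed(+12.37): V ← 67.58 +12.37 = 79.95 m/s
set_airspeed(14.31): V ← 14.31 m/s
set_airspeed(77.56): V ← 77.56 m/s
set_airspeed(54.85): V ← 54.85 m/s
throttle_to(5185): rpm ← 5185
adjust_airspeed(-13.56): V ← 54.85 -13.56 = 41.29 m/s
final state: V = 41.29 m/s, rpm = 5185 → n = rpm/60 = 86.416667 rev/s
J = V / (n·D) = 41.29 / (86.416667 × 3.597) = 0.132833
regime bands: climb J<0.2641 | cruise [0.2641, 0.5282) | windmill J≥0.5282
J = 0.1328 → climb

J = 0.1328, regime = climb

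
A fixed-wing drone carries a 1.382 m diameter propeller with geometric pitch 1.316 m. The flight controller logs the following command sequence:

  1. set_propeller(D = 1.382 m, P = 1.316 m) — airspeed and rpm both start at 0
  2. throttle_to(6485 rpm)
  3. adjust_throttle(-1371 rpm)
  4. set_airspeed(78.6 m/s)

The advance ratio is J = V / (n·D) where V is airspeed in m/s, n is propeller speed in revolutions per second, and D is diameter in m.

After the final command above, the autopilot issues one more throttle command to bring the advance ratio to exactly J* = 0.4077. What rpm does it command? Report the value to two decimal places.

rpm = 8369.99

set_propeller: D = 1.382 m, P = 1.316 m (p = P/D = 0.952243); state ← (V=0, rpm=0)
throttle_to(6485): rpm ← 6485
adjust_throttle(-1371): rpm ← 6485 -1371 = 5114
set_airspeed(78.6): V ← 78.6 m/s
final state: V = 78.6 m/s, rpm = 5114 → n = rpm/60 = 85.233333 rev/s
target J* = 0.4077; solve J* = V/(n·D) for n: n = V/(J*·D) = 78.6/(0.4077 × 1.382) = 139.499866 rev/s
rpm = 60·n = 8369.991981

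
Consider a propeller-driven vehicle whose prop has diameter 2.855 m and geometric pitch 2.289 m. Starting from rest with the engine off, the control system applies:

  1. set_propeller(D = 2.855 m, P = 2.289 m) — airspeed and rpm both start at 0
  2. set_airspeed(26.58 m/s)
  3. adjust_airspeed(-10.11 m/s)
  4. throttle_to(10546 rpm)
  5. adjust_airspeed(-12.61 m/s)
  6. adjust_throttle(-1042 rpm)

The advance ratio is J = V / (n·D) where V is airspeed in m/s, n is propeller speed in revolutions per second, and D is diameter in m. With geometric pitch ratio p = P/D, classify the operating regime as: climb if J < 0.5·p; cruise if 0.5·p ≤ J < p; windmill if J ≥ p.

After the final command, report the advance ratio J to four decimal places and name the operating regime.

set_propeller: D = 2.855 m, P = 2.289 m (p = P/D = 0.801751); state ← (V=0, rpm=0)
set_airspeed(26.58): V ← 26.58 m/s
adjust_airspeed(-10.11): V ← 26.58 -10.11 = 16.47 m/s
throttle_to(10546): rpm ← 10546
adjust_airspeed(-12.61): V ← 16.47 -12.61 = 3.86 m/s
adjust_throttle(-1042): rpm ← 10546 -1042 = 9504
final state: V = 3.86 m/s, rpm = 9504 → n = rpm/60 = 158.400000 rev/s
J = V / (n·D) = 3.86 / (158.400000 × 2.855) = 0.008535
regime bands: climb J<0.4009 | cruise [0.4009, 0.8018) | windmill J≥0.8018
J = 0.0085 → climb

J = 0.0085, regime = climb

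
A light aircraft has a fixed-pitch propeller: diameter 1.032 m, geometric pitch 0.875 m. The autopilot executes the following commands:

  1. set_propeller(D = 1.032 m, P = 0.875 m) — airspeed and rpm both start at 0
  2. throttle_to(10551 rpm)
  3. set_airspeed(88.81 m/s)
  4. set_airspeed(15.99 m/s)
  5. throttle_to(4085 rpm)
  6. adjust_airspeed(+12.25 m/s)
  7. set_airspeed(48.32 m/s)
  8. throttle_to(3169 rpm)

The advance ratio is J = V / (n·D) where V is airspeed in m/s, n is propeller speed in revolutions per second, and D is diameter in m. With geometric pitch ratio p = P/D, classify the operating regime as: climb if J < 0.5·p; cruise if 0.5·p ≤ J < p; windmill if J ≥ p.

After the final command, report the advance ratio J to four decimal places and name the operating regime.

set_propeller: D = 1.032 m, P = 0.875 m (p = P/D = 0.847868); state ← (V=0, rpm=0)
throttle_to(10551): rpm ← 10551
set_airspeed(88.81): V ← 88.81 m/s
set_airspeed(15.99): V ← 15.99 m/s
throttle_to(4085): rpm ← 4085
adjust_airspeed(+12.25): V ← 15.99 +12.25 = 28.24 m/s
set_airspeed(48.32): V ← 48.32 m/s
throttle_to(3169): rpm ← 3169
final state: V = 48.32 m/s, rpm = 3169 → n = rpm/60 = 52.816667 rev/s
J = V / (n·D) = 48.32 / (52.816667 × 1.032) = 0.886495
regime bands: climb J<0.4239 | cruise [0.4239, 0.8479) | windmill J≥0.8479
J = 0.8865 → windmill

J = 0.8865, regime = windmill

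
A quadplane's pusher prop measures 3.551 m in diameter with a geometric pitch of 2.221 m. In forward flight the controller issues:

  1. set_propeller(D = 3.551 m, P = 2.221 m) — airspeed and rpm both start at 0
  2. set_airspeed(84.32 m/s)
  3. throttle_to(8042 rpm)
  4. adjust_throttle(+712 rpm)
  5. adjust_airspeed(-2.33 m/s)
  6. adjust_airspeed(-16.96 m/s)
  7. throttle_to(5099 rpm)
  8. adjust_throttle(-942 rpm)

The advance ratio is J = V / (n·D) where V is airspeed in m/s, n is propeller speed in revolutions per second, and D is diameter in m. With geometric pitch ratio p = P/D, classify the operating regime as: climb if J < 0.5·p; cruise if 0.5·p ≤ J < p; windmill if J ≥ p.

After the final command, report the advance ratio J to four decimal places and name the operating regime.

J = 0.2643, regime = climb

set_propeller: D = 3.551 m, P = 2.221 m (p = P/D = 0.625458); state ← (V=0, rpm=0)
set_airspeed(84.32): V ← 84.32 m/s
throttle_to(8042): rpm ← 8042
adjust_throttle(+712): rpm ← 8042 +712 = 8754
adjust_airspeed(-2.33): V ← 84.32 -2.33 = 81.99 m/s
adjust_airspeed(-16.96): V ← 81.99 -16.96 = 65.03 m/s
throttle_to(5099): rpm ← 5099
adjust_throttle(-942): rpm ← 5099 -942 = 4157
final state: V = 65.03 m/s, rpm = 4157 → n = rpm/60 = 69.283333 rev/s
J = V / (n·D) = 65.03 / (69.283333 × 3.551) = 0.264323
regime bands: climb J<0.3127 | cruise [0.3127, 0.6255) | windmill J≥0.6255
J = 0.2643 → climb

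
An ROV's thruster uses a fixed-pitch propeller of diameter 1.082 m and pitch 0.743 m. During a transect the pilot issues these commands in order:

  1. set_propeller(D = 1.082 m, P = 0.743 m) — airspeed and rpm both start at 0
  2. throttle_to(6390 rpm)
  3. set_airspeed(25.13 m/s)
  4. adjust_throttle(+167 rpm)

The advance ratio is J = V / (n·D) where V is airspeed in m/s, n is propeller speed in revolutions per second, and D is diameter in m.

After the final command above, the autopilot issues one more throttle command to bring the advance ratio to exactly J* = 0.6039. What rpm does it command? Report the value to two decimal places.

rpm = 2307.55

set_propeller: D = 1.082 m, P = 0.743 m (p = P/D = 0.686691); state ← (V=0, rpm=0)
throttle_to(6390): rpm ← 6390
set_airspeed(25.13): V ← 25.13 m/s
adjust_throttle(+167): rpm ← 6390 +167 = 6557
final state: V = 25.13 m/s, rpm = 6557 → n = rpm/60 = 109.283333 rev/s
target J* = 0.6039; solve J* = V/(n·D) for n: n = V/(J*·D) = 25.13/(0.6039 × 1.082) = 38.459196 rev/s
rpm = 60·n = 2307.551745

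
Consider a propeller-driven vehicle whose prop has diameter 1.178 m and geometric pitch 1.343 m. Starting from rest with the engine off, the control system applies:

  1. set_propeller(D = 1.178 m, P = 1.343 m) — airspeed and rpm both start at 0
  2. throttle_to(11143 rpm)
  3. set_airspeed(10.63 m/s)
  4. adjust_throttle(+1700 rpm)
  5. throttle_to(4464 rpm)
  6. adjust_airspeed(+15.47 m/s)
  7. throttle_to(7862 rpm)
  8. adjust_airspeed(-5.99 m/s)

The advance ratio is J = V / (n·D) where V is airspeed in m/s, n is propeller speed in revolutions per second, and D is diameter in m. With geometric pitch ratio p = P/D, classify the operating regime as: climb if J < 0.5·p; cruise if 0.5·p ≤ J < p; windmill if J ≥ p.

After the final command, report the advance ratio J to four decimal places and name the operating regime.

J = 0.1303, regime = climb

set_propeller: D = 1.178 m, P = 1.343 m (p = P/D = 1.140068); state ← (V=0, rpm=0)
throttle_to(11143): rpm ← 11143
set_airspeed(10.63): V ← 10.63 m/s
adjust_throttle(+1700): rpm ← 11143 +1700 = 12843
throttle_to(4464): rpm ← 4464
adjust_airspeed(+15.47): V ← 10.63 +15.47 = 26.1 m/s
throttle_to(7862): rpm ← 7862
adjust_airspeed(-5.99): V ← 26.1 -5.99 = 20.11 m/s
final state: V = 20.11 m/s, rpm = 7862 → n = rpm/60 = 131.033333 rev/s
J = V / (n·D) = 20.11 / (131.033333 × 1.178) = 0.130282
regime bands: climb J<0.5700 | cruise [0.5700, 1.1401) | windmill J≥1.1401
J = 0.1303 → climb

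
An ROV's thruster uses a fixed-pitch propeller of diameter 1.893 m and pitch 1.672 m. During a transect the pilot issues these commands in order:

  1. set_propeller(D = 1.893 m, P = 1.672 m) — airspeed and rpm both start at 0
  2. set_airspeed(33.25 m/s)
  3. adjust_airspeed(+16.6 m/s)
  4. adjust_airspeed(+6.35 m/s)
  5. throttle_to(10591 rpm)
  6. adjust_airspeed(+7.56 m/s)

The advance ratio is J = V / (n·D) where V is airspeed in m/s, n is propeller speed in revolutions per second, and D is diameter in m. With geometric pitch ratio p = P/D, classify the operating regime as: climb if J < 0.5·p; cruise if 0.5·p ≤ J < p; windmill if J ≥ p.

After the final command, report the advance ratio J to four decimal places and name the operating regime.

J = 0.1908, regime = climb

set_propeller: D = 1.893 m, P = 1.672 m (p = P/D = 0.883254); state ← (V=0, rpm=0)
set_airspeed(33.25): V ← 33.25 m/s
adjust_airspeed(+16.6): V ← 33.25 +16.6 = 49.85 m/s
adjust_airspeed(+6.35): V ← 49.85 +6.35 = 56.2 m/s
throttle_to(10591): rpm ← 10591
adjust_airspeed(+7.56): V ← 56.2 +7.56 = 63.76 m/s
final state: V = 63.76 m/s, rpm = 10591 → n = rpm/60 = 176.516667 rev/s
J = V / (n·D) = 63.76 / (176.516667 × 1.893) = 0.190815
regime bands: climb J<0.4416 | cruise [0.4416, 0.8833) | windmill J≥0.8833
J = 0.1908 → climb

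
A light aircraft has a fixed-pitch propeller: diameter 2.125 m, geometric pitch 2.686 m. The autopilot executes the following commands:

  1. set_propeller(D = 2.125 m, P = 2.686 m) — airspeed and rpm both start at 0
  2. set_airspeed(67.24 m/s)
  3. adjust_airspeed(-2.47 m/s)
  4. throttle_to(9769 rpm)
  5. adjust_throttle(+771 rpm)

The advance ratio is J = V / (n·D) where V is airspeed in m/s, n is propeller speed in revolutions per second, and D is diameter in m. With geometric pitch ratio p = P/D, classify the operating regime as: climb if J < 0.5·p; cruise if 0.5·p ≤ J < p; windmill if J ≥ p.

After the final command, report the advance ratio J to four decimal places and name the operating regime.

set_propeller: D = 2.125 m, P = 2.686 m (p = P/D = 1.264000); state ← (V=0, rpm=0)
set_airspeed(67.24): V ← 67.24 m/s
adjust_airspeed(-2.47): V ← 67.24 -2.47 = 64.77 m/s
throttle_to(9769): rpm ← 9769
adjust_throttle(+771): rpm ← 9769 +771 = 10540
final state: V = 64.77 m/s, rpm = 10540 → n = rpm/60 = 175.666667 rev/s
J = V / (n·D) = 64.77 / (175.666667 × 2.125) = 0.173510
regime bands: climb J<0.6320 | cruise [0.6320, 1.2640) | windmill J≥1.2640
J = 0.1735 → climb

J = 0.1735, regime = climb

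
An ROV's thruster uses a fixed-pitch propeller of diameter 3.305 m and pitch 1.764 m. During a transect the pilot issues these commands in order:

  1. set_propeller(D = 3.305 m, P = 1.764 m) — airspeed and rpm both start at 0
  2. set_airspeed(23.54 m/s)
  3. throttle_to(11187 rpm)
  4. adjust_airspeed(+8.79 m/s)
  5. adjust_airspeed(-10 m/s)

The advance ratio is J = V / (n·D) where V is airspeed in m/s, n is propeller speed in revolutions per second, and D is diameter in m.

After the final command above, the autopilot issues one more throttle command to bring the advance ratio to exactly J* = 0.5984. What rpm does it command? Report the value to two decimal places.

set_propeller: D = 3.305 m, P = 1.764 m (p = P/D = 0.533737); state ← (V=0, rpm=0)
set_airspeed(23.54): V ← 23.54 m/s
throttle_to(11187): rpm ← 11187
adjust_airspeed(+8.79): V ← 23.54 +8.79 = 32.33 m/s
adjust_airspeed(-10): V ← 32.33 -10 = 22.33 m/s
final state: V = 22.33 m/s, rpm = 11187 → n = rpm/60 = 186.450000 rev/s
target J* = 0.5984; solve J* = V/(n·D) for n: n = V/(J*·D) = 22.33/(0.5984 × 3.305) = 11.290825 rev/s
rpm = 60·n = 677.449497

rpm = 677.45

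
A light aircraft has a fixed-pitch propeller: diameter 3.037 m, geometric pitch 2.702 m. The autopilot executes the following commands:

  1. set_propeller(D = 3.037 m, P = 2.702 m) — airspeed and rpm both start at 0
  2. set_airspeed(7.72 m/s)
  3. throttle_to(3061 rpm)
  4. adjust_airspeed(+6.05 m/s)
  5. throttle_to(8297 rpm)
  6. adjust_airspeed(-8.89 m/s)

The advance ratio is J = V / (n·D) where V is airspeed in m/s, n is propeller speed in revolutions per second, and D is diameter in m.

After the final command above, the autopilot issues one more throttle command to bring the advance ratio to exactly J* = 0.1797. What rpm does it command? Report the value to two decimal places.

rpm = 536.51

set_propeller: D = 3.037 m, P = 2.702 m (p = P/D = 0.889694); state ← (V=0, rpm=0)
set_airspeed(7.72): V ← 7.72 m/s
throttle_to(3061): rpm ← 3061
adjust_airspeed(+6.05): V ← 7.72 +6.05 = 13.77 m/s
throttle_to(8297): rpm ← 8297
adjust_airspeed(-8.89): V ← 13.77 -8.89 = 4.88 m/s
final state: V = 4.88 m/s, rpm = 8297 → n = rpm/60 = 138.283333 rev/s
target J* = 0.1797; solve J* = V/(n·D) for n: n = V/(J*·D) = 4.88/(0.1797 × 3.037) = 8.941841 rev/s
rpm = 60·n = 536.510472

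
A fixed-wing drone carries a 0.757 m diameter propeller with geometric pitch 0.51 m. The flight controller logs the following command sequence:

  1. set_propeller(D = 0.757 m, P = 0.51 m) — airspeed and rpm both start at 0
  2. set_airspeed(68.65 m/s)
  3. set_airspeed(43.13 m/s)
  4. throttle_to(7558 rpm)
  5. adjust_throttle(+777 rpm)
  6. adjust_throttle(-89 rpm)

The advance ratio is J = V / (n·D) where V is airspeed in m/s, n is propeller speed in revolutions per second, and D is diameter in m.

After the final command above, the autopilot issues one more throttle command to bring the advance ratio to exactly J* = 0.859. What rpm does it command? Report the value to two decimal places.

rpm = 3979.62

set_propeller: D = 0.757 m, P = 0.51 m (p = P/D = 0.673712); state ← (V=0, rpm=0)
set_airspeed(68.65): V ← 68.65 m/s
set_airspeed(43.13): V ← 43.13 m/s
throttle_to(7558): rpm ← 7558
adjust_throttle(+777): rpm ← 7558 +777 = 8335
adjust_throttle(-89): rpm ← 8335 -89 = 8246
final state: V = 43.13 m/s, rpm = 8246 → n = rpm/60 = 137.433333 rev/s
target J* = 0.859; solve J* = V/(n·D) for n: n = V/(J*·D) = 43.13/(0.859 × 0.757) = 66.327009 rev/s
rpm = 60·n = 3979.620554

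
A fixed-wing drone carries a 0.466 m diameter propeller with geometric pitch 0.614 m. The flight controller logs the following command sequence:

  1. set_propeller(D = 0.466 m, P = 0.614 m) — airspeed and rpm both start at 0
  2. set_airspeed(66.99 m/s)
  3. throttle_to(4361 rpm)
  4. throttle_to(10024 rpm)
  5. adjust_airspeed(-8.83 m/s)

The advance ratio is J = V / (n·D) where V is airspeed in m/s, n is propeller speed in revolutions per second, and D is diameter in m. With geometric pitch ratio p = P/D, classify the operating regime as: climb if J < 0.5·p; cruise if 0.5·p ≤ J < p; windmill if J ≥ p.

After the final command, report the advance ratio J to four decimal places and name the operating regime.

set_propeller: D = 0.466 m, P = 0.614 m (p = P/D = 1.317597); state ← (V=0, rpm=0)
set_airspeed(66.99): V ← 66.99 m/s
throttle_to(4361): rpm ← 4361
throttle_to(10024): rpm ← 10024
adjust_airspeed(-8.83): V ← 66.99 -8.83 = 58.16 m/s
final state: V = 58.16 m/s, rpm = 10024 → n = rpm/60 = 167.066667 rev/s
J = V / (n·D) = 58.16 / (167.066667 × 0.466) = 0.747048
regime bands: climb J<0.6588 | cruise [0.6588, 1.3176) | windmill J≥1.3176
J = 0.7470 → cruise

J = 0.7470, regime = cruise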